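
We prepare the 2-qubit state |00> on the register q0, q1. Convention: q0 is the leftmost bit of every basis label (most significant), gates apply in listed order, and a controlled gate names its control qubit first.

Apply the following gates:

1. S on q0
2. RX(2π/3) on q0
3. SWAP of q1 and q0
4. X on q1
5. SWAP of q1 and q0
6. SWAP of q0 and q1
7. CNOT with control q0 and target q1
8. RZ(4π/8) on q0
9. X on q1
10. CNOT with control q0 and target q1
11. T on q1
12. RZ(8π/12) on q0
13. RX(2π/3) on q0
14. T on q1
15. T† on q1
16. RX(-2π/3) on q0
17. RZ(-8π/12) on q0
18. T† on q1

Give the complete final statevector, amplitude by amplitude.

After the circuit, the state carries amplitude -exp(3*I*pi/4)/2 on |00>, -sqrt(3)*exp(I*pi/4)/2 on |01>, 0 on |10>, 0 on |11>. Key observation: gates 11-18 undo each other exactly, leaving only the rest of the circuit to track.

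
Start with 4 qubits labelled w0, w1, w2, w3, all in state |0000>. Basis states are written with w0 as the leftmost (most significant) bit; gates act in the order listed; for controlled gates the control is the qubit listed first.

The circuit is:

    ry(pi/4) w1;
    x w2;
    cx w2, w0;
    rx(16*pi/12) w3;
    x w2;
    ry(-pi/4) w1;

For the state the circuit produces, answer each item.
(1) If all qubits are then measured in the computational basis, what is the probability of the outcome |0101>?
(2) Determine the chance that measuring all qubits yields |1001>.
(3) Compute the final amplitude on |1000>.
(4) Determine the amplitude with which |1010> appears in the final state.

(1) Outcome |0101> occurs with probability 0.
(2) Outcome |1001> occurs with probability 3/4.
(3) |1000> carries amplitude -1/2 in the final state.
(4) The amplitude on |1010> is 0.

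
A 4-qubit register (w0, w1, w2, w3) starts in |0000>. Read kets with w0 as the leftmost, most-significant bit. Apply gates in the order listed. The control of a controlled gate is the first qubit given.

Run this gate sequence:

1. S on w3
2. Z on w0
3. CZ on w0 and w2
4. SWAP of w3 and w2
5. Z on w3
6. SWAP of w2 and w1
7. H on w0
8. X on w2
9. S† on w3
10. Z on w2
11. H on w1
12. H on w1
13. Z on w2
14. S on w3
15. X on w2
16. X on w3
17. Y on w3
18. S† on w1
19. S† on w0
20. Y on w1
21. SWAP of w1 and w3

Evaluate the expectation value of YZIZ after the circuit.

In the final state, YZIZ has expectation 1.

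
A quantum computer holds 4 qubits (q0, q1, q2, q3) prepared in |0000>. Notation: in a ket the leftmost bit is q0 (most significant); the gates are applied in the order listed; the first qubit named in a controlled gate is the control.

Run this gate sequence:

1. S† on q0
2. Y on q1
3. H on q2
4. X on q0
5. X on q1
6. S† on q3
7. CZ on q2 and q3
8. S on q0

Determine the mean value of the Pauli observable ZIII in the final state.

In the final state, ZIII has expectation -1.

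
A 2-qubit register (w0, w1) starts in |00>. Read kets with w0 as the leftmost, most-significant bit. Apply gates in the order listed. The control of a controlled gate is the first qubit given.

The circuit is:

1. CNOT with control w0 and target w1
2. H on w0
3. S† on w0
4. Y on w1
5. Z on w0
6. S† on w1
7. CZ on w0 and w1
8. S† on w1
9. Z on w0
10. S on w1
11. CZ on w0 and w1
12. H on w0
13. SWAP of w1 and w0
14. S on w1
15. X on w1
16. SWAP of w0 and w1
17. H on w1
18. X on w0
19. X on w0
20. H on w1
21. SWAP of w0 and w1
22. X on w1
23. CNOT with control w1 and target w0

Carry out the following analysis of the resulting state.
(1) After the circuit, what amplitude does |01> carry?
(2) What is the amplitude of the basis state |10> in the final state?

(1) The amplitude on |01> is -1/2 + I/2. Key observation: steps 15-22 multiply out to the identity, so the circuit reduces to the remaining gates.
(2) The amplitude on |10> is 1/2 - I/2.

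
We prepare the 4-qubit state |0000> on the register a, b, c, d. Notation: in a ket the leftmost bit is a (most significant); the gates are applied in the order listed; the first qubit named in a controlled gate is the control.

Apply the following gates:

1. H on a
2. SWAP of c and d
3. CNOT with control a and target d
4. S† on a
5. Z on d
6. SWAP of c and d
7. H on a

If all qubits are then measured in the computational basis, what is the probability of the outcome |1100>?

The probability of measuring |1100> is 0.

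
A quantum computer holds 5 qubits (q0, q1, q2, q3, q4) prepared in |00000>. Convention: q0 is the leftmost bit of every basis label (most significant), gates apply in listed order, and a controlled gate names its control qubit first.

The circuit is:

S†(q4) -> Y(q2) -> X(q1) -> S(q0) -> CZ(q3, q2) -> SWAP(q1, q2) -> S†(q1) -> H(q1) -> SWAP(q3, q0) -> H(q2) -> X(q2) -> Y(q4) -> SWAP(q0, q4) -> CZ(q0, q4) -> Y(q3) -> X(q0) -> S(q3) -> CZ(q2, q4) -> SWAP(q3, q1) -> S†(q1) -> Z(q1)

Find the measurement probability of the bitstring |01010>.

The probability of measuring |01010> is 1/4.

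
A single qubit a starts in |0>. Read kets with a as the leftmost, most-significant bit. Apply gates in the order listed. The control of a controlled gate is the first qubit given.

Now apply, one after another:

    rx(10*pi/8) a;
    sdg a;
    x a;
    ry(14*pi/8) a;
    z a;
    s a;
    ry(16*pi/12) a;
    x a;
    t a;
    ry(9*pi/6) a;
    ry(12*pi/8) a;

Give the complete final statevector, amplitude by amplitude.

The final amplitudes are -exp(I*pi/4)/2 on |0>, -sqrt(3)/2 on |1>.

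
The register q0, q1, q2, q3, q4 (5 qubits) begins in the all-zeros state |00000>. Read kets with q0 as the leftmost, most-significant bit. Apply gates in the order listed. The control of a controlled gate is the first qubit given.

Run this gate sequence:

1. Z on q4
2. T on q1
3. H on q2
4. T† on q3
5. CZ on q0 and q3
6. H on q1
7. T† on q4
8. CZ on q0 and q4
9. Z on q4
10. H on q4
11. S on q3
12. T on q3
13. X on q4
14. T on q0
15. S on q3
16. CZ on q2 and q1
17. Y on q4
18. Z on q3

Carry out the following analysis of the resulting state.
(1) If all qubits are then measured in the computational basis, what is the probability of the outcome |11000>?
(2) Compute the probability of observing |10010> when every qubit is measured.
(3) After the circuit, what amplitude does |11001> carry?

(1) The probability of measuring |11000> is 0.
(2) Outcome |10010> occurs with probability 0.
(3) |11001> carries amplitude 0 in the final state.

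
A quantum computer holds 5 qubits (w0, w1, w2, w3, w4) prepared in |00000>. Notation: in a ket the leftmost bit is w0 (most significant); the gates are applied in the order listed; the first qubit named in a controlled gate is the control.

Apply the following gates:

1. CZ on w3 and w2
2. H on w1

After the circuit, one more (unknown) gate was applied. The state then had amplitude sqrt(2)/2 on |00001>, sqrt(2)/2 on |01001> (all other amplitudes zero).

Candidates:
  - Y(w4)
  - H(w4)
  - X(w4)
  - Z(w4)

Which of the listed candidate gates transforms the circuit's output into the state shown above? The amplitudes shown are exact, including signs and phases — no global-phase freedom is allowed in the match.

The unique candidate consistent with the amplitudes is X(w4).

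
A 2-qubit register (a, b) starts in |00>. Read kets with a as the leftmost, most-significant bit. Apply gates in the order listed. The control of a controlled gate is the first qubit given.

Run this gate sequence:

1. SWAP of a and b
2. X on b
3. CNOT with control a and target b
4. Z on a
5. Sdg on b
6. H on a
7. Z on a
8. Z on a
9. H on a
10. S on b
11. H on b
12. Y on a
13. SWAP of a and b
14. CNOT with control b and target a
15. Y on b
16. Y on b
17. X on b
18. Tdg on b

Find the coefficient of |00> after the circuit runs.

The amplitude on |00> is -sqrt(2)*I/2. Key observation: steps 5-10 multiply out to the identity, so the circuit reduces to the remaining gates.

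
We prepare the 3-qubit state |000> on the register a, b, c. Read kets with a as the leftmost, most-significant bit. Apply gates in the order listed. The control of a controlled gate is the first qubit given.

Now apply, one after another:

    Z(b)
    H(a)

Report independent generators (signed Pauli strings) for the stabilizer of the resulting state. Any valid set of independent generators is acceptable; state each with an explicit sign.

The stabilizer group can be generated by +XII, +IZI, +IIZ, among other valid generating sets.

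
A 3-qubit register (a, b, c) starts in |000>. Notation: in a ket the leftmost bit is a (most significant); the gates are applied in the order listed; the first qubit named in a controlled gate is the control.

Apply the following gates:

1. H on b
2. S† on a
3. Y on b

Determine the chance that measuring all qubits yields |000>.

A full measurement returns |000> with probability 1/2.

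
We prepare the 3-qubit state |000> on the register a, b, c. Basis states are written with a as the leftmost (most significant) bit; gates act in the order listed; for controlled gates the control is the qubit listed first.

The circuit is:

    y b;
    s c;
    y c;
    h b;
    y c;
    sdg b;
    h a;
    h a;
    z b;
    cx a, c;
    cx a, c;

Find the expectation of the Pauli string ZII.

The expectation value of ZII is 1.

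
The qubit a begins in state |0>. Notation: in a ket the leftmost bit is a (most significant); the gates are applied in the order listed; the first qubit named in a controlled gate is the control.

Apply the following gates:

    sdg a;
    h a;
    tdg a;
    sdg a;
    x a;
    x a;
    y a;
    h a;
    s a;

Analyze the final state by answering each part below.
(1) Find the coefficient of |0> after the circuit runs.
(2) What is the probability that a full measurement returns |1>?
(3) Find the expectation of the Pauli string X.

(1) |0> carries amplitude exp(3*I*pi/4)/2 + I/2 in the final state.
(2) The probability of measuring |1> is 1/2 - sqrt(2)/4.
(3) The expectation value of X is -sqrt(2)/2.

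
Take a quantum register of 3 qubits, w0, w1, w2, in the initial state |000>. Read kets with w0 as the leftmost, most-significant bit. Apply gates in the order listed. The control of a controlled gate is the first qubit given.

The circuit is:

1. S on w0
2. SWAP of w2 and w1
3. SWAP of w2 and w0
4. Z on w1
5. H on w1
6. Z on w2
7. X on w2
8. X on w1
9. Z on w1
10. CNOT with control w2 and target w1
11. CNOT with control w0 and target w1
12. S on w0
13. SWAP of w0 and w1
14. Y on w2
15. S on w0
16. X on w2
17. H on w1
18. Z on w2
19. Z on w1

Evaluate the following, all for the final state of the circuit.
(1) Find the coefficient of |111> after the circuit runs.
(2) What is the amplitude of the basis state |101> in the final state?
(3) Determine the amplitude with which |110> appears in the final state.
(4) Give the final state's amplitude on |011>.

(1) The amplitude on |111> is 1/2.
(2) The amplitude on |101> is -1/2.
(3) The amplitude on |110> is 0.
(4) |011> carries amplitude I/2 in the final state.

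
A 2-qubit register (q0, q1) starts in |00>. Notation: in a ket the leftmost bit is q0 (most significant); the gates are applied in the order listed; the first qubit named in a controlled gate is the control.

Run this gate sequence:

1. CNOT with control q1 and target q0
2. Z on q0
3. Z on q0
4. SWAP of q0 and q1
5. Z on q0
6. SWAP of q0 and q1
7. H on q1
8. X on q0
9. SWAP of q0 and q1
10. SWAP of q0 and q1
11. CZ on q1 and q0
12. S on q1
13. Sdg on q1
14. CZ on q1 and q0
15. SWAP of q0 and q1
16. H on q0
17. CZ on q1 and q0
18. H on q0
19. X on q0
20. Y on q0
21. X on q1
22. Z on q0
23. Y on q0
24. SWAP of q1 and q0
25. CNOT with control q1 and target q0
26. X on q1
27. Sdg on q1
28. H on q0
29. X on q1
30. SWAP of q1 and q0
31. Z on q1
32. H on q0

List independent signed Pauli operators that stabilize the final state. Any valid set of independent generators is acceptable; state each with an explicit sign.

The final state is stabilized by the group generated by +YZ, -ZY; other independent generating sets are equally valid. Key observation: the block from step 10 through step 15 cancels to the identity and can be dropped.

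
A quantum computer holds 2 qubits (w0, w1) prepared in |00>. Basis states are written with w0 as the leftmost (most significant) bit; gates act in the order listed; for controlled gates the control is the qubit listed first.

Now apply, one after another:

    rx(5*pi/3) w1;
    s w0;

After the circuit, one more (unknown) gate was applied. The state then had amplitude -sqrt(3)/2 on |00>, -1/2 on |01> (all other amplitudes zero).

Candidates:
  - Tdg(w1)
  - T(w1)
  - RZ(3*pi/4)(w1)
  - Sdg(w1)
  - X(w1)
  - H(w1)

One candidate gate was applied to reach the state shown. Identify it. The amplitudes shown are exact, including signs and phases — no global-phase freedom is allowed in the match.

The unique candidate consistent with the amplitudes is Sdg(w1).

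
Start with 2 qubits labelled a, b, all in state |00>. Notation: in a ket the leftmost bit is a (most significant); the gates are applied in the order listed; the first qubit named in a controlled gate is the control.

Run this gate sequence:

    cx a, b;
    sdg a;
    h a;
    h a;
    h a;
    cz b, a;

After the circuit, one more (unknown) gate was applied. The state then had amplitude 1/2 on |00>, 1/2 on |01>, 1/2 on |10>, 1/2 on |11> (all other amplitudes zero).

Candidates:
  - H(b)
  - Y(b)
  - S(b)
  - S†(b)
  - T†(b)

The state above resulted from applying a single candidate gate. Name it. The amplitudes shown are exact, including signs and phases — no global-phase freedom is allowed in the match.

The unique candidate consistent with the amplitudes is H(b). Key observation: gates 3-4 undo each other exactly, leaving only the rest of the circuit to track.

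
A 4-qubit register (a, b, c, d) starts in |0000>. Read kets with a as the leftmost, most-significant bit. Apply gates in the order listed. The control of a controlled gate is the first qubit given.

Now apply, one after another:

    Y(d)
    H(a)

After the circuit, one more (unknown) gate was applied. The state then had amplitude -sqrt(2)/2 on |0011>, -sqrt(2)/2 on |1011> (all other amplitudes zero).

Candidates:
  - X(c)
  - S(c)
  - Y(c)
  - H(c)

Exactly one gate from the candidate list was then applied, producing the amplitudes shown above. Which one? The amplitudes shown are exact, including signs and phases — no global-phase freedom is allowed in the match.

It was Y(c) that produced the state shown.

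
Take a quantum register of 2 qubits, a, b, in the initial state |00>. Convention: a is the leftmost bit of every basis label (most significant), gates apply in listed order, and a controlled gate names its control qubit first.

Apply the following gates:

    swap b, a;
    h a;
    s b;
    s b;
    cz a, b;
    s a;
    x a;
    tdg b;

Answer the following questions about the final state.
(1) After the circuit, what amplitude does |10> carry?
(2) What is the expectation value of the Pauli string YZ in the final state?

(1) The amplitude on |10> is sqrt(2)/2.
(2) The expectation value of YZ is -1.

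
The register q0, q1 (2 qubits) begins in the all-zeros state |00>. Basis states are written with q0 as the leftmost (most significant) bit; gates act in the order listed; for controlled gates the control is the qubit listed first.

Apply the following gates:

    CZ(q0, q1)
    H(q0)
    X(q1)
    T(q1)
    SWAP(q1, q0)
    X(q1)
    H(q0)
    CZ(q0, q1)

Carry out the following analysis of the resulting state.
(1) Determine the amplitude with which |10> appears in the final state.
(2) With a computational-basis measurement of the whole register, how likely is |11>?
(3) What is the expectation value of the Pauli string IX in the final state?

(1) The amplitude on |10> is -exp(I*pi/4)/2.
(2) A full measurement returns |11> with probability 1/4.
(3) The expectation value of IX is 0.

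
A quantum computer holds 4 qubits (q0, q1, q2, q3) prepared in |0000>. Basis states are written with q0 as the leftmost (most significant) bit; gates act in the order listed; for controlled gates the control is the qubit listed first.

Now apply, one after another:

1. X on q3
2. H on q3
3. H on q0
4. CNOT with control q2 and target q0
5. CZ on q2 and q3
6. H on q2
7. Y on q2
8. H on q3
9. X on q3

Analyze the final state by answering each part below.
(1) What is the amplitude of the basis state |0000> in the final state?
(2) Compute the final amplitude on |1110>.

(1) The final state's coefficient on |0000> equals -I/2.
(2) The amplitude on |1110> is 0.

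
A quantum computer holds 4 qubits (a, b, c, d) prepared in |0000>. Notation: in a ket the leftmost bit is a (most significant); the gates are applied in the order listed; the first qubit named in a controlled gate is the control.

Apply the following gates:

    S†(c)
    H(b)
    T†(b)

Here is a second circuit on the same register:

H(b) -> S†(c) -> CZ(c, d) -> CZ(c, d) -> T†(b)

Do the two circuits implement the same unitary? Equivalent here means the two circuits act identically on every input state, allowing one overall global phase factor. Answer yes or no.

Yes — the two circuits implement the same unitary up to a global phase.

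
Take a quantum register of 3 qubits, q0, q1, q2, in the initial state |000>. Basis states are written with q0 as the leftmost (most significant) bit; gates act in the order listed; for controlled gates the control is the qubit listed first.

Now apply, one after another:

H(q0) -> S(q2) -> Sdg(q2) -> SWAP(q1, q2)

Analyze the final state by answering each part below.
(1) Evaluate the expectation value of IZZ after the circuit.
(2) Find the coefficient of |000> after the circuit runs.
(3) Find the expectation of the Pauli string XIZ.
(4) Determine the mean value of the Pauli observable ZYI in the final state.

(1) In the final state, IZZ has expectation 1. Key observation: gates 2-3 undo each other exactly, leaving only the rest of the circuit to track.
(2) The amplitude on |000> is sqrt(2)/2.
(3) In the final state, XIZ has expectation 1.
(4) The expectation value of ZYI is 0.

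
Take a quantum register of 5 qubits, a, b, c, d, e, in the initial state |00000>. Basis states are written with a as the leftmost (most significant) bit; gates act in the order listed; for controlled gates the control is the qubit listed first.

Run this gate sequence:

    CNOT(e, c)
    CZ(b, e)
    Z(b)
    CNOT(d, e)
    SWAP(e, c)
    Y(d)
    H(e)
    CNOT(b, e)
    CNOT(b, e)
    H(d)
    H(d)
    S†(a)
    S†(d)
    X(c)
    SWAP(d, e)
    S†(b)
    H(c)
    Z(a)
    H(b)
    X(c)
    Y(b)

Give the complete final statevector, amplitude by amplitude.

The final amplitudes are sqrt(2)*I/4 on |00001>, sqrt(2)*I/4 on |00011>, -sqrt(2)*I/4 on |00101>, -sqrt(2)*I/4 on |00111>, -sqrt(2)*I/4 on |01001>, -sqrt(2)*I/4 on |01011>, sqrt(2)*I/4 on |01101>, sqrt(2)*I/4 on |01111>, and 0 on every other basis state.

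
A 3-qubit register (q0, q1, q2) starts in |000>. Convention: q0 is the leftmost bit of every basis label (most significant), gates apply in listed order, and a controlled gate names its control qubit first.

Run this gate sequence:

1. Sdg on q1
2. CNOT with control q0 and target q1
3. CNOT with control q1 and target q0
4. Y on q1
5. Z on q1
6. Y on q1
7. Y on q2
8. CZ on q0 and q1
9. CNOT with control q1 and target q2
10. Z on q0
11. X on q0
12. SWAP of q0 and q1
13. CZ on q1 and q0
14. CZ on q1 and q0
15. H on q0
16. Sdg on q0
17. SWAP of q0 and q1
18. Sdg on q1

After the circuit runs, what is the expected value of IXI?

In the final state, IXI has expectation -1. Key observation: steps 13-14 multiply out to the identity, so the circuit reduces to the remaining gates.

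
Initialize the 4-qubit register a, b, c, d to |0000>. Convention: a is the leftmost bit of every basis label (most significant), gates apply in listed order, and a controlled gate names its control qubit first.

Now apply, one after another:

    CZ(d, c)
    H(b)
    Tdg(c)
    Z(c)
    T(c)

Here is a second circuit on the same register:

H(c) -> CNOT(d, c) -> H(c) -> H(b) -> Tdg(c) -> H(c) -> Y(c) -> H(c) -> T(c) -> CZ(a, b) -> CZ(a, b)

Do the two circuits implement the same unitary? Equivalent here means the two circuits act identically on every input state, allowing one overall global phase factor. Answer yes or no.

No: there is an input state on which the two circuits produce genuinely different outputs (not merely differing by a phase).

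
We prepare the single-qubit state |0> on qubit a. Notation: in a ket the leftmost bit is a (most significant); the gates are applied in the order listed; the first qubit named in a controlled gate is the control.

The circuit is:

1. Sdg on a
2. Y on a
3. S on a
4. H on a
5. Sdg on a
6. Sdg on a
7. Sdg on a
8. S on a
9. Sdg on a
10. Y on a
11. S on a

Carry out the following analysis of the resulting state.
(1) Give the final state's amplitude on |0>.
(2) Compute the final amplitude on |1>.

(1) The final state's coefficient on |0> equals sqrt(2)/2.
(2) The final state's coefficient on |1> equals sqrt(2)/2.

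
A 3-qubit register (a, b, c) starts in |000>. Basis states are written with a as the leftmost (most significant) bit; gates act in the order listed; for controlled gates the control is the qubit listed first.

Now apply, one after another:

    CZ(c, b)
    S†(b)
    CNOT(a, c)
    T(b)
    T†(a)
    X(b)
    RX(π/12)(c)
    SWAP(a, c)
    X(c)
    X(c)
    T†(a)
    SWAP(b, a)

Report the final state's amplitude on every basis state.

The resulting statevector has amplitude sqrt(2 - sqrt(2))/4 + sqrt(3*sqrt(2) + 6)/4 on |100>, (-sqrt(sqrt(2) + 2)/4 + sqrt(6 - 3*sqrt(2))/4)*exp(I*pi/4) on |110>, and 0 on every other basis state.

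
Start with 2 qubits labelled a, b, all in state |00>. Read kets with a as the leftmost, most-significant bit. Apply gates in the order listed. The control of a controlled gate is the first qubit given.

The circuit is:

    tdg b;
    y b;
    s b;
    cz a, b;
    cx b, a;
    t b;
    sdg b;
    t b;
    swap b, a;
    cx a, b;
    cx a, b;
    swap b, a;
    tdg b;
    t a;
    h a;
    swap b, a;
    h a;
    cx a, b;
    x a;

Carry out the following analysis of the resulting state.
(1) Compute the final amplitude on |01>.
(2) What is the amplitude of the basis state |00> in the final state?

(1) The amplitude on |01> is 1/2. Key observation: steps 8-13 multiply out to the identity, so the circuit reduces to the remaining gates.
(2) |00> carries amplitude -1/2 in the final state.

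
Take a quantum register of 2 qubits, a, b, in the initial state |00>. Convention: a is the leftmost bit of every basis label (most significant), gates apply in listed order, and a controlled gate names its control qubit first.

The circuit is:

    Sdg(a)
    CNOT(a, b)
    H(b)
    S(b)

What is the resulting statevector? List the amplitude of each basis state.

After the circuit, the state carries amplitude sqrt(2)/2 on |00>, sqrt(2)*I/2 on |01>, 0 on |10>, 0 on |11>.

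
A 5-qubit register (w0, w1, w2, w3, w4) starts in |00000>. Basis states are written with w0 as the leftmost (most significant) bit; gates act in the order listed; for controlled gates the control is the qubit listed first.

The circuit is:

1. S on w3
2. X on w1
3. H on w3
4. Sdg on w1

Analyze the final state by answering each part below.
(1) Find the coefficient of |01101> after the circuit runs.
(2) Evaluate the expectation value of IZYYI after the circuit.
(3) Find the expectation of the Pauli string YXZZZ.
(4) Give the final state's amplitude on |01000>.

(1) |01101> carries amplitude 0 in the final state.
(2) The observable IZYYI averages to 0.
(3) The expectation value of YXZZZ is 0.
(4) The final state's coefficient on |01000> equals -sqrt(2)*I/2.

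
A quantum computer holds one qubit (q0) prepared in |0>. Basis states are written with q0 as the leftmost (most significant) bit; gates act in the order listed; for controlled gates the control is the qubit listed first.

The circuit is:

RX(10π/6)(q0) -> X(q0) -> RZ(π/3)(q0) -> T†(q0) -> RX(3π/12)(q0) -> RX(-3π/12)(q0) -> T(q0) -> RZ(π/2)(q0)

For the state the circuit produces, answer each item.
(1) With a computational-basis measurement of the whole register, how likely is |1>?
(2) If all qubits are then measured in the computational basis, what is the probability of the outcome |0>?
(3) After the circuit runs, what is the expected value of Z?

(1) A full measurement returns |1> with probability 3/4. Key observation: the block from step 4 through step 7 cancels to the identity and can be dropped.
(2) The probability of measuring |0> is 1/4.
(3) The expectation value of Z is -1/2.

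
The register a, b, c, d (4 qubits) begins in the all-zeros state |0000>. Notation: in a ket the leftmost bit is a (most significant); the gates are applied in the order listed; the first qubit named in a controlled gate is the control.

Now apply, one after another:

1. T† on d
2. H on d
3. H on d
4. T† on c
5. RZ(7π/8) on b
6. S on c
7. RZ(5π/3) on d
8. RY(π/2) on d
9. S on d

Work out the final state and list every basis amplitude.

The final amplitudes are sqrt(2)*exp(35*I*pi/48)/2 on |0000>, -sqrt(2)*exp(11*I*pi/48)/2 on |0001>, and 0 on every other basis state. Key observation: steps 2-3 multiply out to the identity, so the circuit reduces to the remaining gates.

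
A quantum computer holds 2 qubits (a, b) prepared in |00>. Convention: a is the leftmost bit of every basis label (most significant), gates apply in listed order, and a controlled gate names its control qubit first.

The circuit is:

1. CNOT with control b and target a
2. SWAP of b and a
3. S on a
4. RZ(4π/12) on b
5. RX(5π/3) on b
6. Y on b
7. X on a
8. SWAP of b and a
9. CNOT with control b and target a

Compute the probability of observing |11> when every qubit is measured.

The probability of measuring |11> is 1/4.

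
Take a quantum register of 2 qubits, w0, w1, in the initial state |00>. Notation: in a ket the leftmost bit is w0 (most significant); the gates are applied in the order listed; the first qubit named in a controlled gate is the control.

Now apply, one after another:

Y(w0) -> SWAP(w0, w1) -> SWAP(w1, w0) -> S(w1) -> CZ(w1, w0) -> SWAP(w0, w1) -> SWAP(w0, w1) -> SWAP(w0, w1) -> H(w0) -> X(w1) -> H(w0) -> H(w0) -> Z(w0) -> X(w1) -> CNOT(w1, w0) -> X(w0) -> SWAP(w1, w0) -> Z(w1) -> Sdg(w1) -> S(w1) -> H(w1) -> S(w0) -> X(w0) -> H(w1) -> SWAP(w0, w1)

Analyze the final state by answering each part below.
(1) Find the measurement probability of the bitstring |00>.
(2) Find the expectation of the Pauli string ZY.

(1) The probability of measuring |00> is 1/2.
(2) The observable ZY averages to 0.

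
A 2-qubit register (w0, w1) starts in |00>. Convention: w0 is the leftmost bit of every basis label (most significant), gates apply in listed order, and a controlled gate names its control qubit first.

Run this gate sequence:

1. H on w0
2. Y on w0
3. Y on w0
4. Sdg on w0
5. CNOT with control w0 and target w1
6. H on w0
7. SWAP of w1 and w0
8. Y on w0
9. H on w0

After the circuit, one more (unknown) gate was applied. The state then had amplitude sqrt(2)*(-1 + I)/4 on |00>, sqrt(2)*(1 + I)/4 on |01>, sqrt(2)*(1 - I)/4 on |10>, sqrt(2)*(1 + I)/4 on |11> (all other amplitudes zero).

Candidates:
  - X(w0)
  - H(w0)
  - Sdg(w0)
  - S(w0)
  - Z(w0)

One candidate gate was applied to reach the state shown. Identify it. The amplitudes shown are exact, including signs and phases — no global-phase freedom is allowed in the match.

The unique candidate consistent with the amplitudes is S(w0).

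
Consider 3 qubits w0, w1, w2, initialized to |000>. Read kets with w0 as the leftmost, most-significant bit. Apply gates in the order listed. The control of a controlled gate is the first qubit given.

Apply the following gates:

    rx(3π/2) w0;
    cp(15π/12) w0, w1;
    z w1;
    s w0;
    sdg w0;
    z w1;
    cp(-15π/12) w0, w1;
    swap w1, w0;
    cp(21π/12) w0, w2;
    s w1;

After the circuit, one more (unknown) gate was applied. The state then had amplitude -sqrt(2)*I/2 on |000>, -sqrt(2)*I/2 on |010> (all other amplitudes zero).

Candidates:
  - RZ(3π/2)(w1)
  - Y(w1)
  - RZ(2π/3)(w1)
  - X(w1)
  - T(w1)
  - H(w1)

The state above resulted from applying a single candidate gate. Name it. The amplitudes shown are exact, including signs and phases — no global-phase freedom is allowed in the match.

The unique candidate consistent with the amplitudes is Y(w1). Key observation: gates 2-7 undo each other exactly, leaving only the rest of the circuit to track.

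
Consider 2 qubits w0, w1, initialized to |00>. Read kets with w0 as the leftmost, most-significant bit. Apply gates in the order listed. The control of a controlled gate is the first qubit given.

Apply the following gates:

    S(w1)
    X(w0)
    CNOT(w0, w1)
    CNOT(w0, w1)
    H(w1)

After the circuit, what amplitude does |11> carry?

|11> carries amplitude sqrt(2)/2 in the final state.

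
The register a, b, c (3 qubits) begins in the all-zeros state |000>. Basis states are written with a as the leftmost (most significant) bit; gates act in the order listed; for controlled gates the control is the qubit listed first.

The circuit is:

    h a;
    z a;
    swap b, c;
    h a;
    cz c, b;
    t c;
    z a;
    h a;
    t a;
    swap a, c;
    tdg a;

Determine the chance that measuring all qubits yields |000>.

Outcome |000> occurs with probability 1/2.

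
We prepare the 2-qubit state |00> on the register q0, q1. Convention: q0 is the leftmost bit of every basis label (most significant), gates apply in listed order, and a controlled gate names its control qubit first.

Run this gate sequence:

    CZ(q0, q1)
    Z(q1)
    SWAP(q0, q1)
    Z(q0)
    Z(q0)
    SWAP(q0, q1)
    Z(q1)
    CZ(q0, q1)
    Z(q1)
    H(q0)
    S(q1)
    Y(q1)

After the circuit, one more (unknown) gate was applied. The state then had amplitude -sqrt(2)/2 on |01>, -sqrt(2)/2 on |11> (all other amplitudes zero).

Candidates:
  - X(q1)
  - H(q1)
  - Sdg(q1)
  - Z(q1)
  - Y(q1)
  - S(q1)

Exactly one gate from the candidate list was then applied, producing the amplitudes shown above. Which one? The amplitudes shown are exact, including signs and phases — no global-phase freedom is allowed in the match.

The applied gate was S(q1). Key observation: the block from step 1 through step 8 cancels to the identity and can be dropped.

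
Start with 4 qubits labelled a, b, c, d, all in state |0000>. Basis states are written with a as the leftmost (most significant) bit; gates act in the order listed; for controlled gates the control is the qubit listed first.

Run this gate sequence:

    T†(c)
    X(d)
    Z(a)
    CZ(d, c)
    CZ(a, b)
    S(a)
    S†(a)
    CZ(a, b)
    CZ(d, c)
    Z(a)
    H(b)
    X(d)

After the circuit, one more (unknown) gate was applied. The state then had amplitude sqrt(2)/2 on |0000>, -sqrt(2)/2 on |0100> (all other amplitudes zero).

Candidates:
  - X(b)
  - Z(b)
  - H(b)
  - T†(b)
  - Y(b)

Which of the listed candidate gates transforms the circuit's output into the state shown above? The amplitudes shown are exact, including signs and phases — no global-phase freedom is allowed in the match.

The unique candidate consistent with the amplitudes is Z(b). Key observation: gates 3-10 undo each other exactly, leaving only the rest of the circuit to track.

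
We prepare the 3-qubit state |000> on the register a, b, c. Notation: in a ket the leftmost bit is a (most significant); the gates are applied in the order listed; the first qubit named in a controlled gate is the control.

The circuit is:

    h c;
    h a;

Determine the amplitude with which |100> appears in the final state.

The amplitude on |100> is 1/2.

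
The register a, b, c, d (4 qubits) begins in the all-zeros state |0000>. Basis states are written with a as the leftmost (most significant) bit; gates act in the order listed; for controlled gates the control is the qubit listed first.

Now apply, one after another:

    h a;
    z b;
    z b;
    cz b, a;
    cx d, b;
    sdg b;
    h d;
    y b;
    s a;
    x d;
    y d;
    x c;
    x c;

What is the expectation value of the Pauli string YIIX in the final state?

The expectation value of YIIX is -1.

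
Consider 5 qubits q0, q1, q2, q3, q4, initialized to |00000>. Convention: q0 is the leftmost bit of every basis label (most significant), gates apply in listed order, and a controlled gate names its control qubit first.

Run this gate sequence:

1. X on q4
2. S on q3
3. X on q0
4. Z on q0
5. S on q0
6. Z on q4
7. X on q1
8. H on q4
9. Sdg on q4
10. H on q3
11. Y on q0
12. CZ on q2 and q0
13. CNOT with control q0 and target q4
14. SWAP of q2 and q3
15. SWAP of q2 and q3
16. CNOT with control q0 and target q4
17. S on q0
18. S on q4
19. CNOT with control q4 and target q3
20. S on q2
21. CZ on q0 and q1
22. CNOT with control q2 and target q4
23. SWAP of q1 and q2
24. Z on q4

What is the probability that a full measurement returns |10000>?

A full measurement returns |10000> with probability 0. Key observation: steps 13-16 multiply out to the identity, so the circuit reduces to the remaining gates.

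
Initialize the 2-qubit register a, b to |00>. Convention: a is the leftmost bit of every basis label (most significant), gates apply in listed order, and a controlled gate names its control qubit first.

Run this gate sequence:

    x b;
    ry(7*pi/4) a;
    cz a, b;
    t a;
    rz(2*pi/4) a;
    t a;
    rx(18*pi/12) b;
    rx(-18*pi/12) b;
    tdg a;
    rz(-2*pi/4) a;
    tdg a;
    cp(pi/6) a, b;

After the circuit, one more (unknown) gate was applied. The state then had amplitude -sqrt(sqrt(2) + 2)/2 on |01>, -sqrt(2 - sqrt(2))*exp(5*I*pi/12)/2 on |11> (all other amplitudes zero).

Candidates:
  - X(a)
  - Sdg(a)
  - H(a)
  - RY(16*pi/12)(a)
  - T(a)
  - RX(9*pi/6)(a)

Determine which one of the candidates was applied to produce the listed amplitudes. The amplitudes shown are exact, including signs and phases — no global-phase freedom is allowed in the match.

It was T(a) that produced the state shown. Key observation: gates 4-11 undo each other exactly, leaving only the rest of the circuit to track.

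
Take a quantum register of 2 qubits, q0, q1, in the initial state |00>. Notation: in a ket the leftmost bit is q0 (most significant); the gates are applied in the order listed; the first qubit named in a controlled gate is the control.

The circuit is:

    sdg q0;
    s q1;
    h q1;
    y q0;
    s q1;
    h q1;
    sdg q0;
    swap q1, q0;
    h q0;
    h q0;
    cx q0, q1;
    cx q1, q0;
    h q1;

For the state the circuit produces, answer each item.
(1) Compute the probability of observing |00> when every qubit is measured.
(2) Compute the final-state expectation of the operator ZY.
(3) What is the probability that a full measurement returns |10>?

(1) Outcome |00> occurs with probability 0.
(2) The expectation value of ZY is 1.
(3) The probability of measuring |10> is 1/2.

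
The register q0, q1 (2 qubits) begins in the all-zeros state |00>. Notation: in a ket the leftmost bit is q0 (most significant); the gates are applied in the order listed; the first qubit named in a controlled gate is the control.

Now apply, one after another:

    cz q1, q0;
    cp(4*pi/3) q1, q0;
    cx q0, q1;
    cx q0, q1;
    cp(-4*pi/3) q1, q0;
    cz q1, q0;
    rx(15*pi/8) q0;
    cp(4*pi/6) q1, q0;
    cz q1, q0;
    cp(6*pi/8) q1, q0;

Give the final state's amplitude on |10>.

The amplitude on |10> is -I*sin(pi/16). Key observation: the block from step 1 through step 6 cancels to the identity and can be dropped.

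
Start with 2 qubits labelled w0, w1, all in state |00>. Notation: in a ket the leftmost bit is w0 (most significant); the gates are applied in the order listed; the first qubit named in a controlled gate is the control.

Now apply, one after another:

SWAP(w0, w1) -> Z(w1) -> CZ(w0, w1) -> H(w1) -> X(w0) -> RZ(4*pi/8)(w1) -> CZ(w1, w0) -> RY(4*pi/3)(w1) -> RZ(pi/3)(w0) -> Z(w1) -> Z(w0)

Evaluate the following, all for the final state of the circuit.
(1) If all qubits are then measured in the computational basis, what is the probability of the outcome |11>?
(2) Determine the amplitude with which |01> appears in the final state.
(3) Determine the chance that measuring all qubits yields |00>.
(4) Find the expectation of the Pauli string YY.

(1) The probability of measuring |11> is 1/2.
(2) |01> carries amplitude 0 in the final state.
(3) The probability of measuring |00> is 0.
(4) The expectation value of YY is 0.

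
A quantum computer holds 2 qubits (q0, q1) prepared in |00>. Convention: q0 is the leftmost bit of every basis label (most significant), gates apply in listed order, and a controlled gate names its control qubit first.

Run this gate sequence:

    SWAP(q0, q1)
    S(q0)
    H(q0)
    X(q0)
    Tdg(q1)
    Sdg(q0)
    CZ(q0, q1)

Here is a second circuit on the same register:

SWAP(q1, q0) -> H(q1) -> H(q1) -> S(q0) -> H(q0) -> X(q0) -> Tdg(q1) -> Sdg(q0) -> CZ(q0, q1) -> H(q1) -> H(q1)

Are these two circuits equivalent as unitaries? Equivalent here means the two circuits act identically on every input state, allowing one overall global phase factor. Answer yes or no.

Yes, they are equivalent — the unitaries differ by at most a global phase.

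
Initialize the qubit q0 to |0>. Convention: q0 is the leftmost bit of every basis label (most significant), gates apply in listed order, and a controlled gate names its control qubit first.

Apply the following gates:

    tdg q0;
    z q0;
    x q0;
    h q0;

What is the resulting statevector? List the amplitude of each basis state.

The final amplitudes are sqrt(2)/2 on |0>, -sqrt(2)/2 on |1>.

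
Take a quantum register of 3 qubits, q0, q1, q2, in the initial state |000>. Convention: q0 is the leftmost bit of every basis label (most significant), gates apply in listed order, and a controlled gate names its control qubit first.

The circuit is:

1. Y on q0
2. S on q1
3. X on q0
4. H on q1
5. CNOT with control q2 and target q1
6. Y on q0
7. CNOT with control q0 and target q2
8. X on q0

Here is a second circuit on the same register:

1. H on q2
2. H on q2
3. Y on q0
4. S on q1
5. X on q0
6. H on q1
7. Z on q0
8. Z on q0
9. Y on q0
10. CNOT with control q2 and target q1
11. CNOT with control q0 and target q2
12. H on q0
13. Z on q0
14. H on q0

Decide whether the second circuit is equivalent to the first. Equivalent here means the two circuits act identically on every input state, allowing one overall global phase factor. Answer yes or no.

Yes — the two circuits implement the same unitary up to a global phase.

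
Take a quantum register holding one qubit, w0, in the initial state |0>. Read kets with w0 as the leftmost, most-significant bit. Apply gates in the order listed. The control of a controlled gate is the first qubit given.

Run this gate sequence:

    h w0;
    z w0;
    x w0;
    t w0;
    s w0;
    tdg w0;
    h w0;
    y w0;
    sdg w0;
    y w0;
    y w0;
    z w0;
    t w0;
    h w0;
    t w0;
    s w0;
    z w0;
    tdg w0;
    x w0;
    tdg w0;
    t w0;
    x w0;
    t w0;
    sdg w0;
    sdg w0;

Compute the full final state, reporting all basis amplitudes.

The resulting statevector has amplitude sqrt(2)*(-1 - exp(3*I*pi/4) + exp(I*pi/4) + I)/4 on |0>, sqrt(2)*(1 - I - exp(I*pi/4) - exp(3*I*pi/4))/4 on |1>. Key observation: the block from step 18 through step 23 cancels to the identity and can be dropped.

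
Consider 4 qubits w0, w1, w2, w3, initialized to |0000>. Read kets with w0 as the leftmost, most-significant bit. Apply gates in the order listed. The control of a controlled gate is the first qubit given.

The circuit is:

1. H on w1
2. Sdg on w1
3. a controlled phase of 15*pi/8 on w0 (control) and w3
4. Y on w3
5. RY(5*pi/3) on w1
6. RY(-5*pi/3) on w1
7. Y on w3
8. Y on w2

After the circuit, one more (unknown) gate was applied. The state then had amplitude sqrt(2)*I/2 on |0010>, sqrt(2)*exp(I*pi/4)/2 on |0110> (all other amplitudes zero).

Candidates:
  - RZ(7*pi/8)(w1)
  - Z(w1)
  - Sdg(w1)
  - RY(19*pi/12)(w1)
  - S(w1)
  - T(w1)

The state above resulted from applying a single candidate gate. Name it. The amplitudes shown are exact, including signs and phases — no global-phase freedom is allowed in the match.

It was T(w1) that produced the state shown. Key observation: steps 4-7 multiply out to the identity, so the circuit reduces to the remaining gates.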